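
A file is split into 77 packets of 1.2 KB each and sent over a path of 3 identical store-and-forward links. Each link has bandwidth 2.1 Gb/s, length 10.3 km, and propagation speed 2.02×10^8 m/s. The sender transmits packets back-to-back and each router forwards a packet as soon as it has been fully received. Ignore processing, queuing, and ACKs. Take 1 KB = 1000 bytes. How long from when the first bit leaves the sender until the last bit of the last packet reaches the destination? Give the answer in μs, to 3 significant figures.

514 μs

Per-hop transmission t_tx = L/R = 9600/2100000000 = 4.57143 μs.
Per-hop propagation t_prop = 10300/202000000 = 50.9901 μs.
Pipeline fill: first packet needs 3·t_tx to clear all hops; remaining 76 packets each add one t_tx.
Total = (3+77-1)·t_tx + 3·t_prop = 79·4.57143 + 3·50.9901 = 514 μs.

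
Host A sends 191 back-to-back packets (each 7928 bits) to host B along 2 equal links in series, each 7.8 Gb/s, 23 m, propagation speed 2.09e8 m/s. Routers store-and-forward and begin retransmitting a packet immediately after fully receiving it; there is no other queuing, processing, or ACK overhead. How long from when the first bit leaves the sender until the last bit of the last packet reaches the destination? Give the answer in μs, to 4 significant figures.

Per-hop transmission t_tx = L/R = 7928/7800000000 = 1.01641 μs.
Per-hop propagation t_prop = 23/209000000 = 0.110048 μs.
Pipeline fill: first packet needs 2·t_tx to clear all hops; remaining 190 packets each add one t_tx.
Total = (2+191-1)·t_tx + 2·t_prop = 192·1.01641 + 2·0.110048 = 195.4 μs.

195.4 μs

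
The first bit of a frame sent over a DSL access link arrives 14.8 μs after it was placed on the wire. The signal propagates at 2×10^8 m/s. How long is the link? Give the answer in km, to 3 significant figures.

d = s × t_prop = 200000000 × 1.48e-05 = 2.96 km.

2.96 km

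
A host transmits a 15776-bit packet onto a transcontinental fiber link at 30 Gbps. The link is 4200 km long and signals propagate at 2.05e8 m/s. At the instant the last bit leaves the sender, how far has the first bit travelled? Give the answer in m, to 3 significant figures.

108 m

t_tx = L/R = 15776/30000000000 = 5.25867e-07 s.
Distance = s × t_tx = 2.05e+08 × 5.25867e-07 = 108 m.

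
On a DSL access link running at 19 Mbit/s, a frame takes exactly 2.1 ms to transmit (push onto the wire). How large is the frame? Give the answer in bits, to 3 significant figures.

39900 bits

L = R × t_tx = 19000000 b/s × 0.0021 s = 39900 bits.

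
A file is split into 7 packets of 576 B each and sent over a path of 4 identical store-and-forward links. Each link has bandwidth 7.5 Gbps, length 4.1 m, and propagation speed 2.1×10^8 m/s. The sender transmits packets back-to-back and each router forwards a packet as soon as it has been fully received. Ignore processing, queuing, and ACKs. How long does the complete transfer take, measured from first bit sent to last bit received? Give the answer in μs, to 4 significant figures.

Per-hop transmission t_tx = L/R = 4608/7500000000 = 0.6144 μs.
Per-hop propagation t_prop = 4.1/210000000 = 0.0195238 μs.
Pipeline fill: first packet needs 4·t_tx to clear all hops; remaining 6 packets each add one t_tx.
Total = (4+7-1)·t_tx + 4·t_prop = 10·0.6144 + 4·0.0195238 = 6.222 μs.

6.222 μs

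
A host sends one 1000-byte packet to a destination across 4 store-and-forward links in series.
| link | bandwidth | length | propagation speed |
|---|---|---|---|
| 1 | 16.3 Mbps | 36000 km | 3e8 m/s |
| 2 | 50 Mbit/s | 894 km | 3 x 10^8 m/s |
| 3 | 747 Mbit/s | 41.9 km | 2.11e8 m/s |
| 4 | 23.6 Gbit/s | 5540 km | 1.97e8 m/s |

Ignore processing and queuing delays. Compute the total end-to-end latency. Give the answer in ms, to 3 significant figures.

L = 1000 × 8 = 8000 bits.
Transmission delays (L/R per hop): 0.490798, 0.16, 0.0107095, 0.000338983 ms; sum = 0.661846 ms.
Propagation delays (d/s per hop): 120, 2.98, 0.198578, 28.1218 ms; sum = 151.3 ms.
End-to-end = 152 ms.

152 ms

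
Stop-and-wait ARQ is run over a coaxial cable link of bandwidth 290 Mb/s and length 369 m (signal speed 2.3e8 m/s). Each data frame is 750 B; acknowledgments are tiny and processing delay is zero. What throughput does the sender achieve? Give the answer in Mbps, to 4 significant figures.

t_tx = L/R = 6000/290000000 = 2.06897e-05 s.
t_prop = 369/2.3e+08 = 1.60435e-06 s; RTT = 3.2087e-06 s.
Cycle = t_tx + RTT = 2.38984e-05 s.
Throughput = L / cycle = 6000 / 2.38984e-05 = 251.1 Mbps.

251.1 Mbps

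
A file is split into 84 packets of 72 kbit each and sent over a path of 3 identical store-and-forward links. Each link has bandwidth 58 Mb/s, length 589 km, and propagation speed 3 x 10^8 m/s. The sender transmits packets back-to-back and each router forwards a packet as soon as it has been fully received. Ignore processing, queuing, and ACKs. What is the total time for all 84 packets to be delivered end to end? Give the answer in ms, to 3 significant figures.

113 ms

Per-hop transmission t_tx = L/R = 72000/58000000 = 1.24138 ms.
Per-hop propagation t_prop = 589000/300000000 = 1.96333 ms.
Pipeline fill: first packet needs 3·t_tx to clear all hops; remaining 83 packets each add one t_tx.
Total = (3+84-1)·t_tx + 3·t_prop = 86·1.24138 + 3·1.96333 = 113 ms.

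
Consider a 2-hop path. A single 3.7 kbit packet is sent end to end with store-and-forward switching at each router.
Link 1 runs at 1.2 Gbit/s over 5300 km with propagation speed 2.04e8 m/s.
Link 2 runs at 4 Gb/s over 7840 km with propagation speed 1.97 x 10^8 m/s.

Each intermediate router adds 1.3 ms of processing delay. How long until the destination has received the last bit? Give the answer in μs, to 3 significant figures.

67100 μs

L = 3700 bits.
Transmission delays (L/R per hop): 3.08333, 0.925 μs; sum = 4.00833 μs.
Propagation delays (d/s per hop): 25980.4, 39797 μs; sum = 65777.3 μs.
Processing at 1 router(s): 1 × 1.3 ms = 1300 μs.
End-to-end = 67100 μs.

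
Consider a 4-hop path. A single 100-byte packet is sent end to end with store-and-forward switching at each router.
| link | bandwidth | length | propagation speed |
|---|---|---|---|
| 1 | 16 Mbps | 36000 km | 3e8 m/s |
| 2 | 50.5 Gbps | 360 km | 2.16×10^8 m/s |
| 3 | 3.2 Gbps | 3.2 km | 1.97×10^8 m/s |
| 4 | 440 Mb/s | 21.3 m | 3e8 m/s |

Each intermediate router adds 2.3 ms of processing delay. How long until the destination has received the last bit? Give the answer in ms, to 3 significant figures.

L = 100 × 8 = 800 bits.
Transmission delays (L/R per hop): 0.05, 1.58416e-05, 0.00025, 0.00181818 ms; sum = 0.052084 ms.
Propagation delays (d/s per hop): 120, 1.66667, 0.0162437, 7.1e-05 ms; sum = 121.683 ms.
Processing at 3 router(s): 3 × 2.3 ms = 6.9 ms.
End-to-end = 129 ms.

129 ms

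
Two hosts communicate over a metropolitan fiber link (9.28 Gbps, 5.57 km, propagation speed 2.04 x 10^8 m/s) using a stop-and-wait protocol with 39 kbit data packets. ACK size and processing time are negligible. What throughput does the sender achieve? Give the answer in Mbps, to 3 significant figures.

663 Mbps

t_tx = L/R = 39000/9280000000 = 4.20259e-06 s.
t_prop = 5570/204000000 = 2.73039e-05 s; RTT = 5.46078e-05 s.
Cycle = t_tx + RTT = 5.88104e-05 s.
Throughput = L / cycle = 39000 / 5.88104e-05 = 663 Mbps.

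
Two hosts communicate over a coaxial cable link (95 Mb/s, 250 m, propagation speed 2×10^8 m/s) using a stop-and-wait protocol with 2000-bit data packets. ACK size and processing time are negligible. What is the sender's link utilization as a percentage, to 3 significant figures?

89.4 %

t_tx = L/R = 2000/95000000 = 2.10526e-05 s.
t_prop = 250/200000000 = 1.25e-06 s; RTT = 2.5e-06 s.
Cycle = t_tx + RTT = 2.35526e-05 s.
Utilization = t_tx / cycle = 2.10526e-05/2.35526e-05 = 89.4 %.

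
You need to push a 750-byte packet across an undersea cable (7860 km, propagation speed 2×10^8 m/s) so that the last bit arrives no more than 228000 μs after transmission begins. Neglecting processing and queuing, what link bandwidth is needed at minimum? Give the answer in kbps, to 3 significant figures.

L = 6000 bits.
Propagation delay = 7860000 / 200000000 = 39300 μs.
Transmission budget = 228000 − 39300 = 188700 μs.
R ≥ L / t_tx = 6000 bits / 0.1887 s = 31.8 kbps.

31.8 kbps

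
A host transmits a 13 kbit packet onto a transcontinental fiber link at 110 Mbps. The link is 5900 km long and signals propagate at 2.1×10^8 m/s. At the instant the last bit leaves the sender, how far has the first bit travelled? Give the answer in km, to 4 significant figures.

t_tx = L/R = 13000/110000000 = 0.000118182 s.
Distance = s × t_tx = 210000000 × 0.000118182 = 24.82 km.

24.82 km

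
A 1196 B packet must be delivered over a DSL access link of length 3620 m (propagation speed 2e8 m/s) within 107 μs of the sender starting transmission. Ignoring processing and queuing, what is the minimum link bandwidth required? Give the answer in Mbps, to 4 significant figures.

107.6 Mbps

L = 9568 bits.
Propagation delay = 3620 / 200000000 = 18.1 μs.
Transmission budget = 107 − 18.1 = 88.9 μs.
R ≥ L / t_tx = 9568 bits / 8.89e-05 s = 107.6 Mbps.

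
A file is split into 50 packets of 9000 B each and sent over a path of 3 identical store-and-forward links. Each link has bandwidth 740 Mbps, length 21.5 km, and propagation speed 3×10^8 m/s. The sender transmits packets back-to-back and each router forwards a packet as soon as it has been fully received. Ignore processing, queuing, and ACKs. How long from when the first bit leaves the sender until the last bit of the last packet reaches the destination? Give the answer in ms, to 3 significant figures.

Per-hop transmission t_tx = L/R = 72000/740000000 = 0.0972973 ms.
Per-hop propagation t_prop = 21500/300000000 = 0.0716667 ms.
Pipeline fill: first packet needs 3·t_tx to clear all hops; remaining 49 packets each add one t_tx.
Total = (3+50-1)·t_tx + 3·t_prop = 52·0.0972973 + 3·0.0716667 = 5.27 ms.

5.27 ms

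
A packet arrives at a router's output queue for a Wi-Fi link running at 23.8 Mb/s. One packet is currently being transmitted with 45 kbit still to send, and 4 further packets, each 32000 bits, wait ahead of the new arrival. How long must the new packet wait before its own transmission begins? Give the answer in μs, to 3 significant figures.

7270 μs

Each queued packet: L/R = 32000/23800000 = 1344.54 μs.
4 queued → 5378.15 μs.
Plus remaining 45000 bits of current packet: 1890.76 μs.
Queuing delay = 7270 μs.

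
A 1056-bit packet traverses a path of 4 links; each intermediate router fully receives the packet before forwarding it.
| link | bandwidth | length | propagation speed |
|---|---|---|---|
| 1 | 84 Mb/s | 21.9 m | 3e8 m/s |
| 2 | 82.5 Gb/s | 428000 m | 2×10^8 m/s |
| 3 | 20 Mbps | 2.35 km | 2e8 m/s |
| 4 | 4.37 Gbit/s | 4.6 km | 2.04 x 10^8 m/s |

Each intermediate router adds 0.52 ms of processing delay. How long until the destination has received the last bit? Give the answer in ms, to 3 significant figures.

Transmission delays (L/R per hop): 0.0125714, 1.28e-05, 0.0528, 0.000241648 ms; sum = 0.0656259 ms.
Propagation delays (d/s per hop): 7.3e-05, 2.14, 0.01175, 0.022549 ms; sum = 2.17437 ms.
Processing at 3 router(s): 3 × 0.52 ms = 1.56 ms.
End-to-end = 3.80 ms.

3.80 ms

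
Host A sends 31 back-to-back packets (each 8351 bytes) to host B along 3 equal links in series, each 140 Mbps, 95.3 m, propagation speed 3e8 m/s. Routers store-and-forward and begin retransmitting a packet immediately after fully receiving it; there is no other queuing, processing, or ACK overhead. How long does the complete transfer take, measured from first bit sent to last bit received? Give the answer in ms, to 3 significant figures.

Per-hop transmission t_tx = L/R = 66808/140000000 = 0.4772 ms.
Per-hop propagation t_prop = 95.3/300000000 = 0.000317667 ms.
Pipeline fill: first packet needs 3·t_tx to clear all hops; remaining 30 packets each add one t_tx.
Total = (3+31-1)·t_tx + 3·t_prop = 33·0.4772 + 3·0.000317667 = 15.7 ms.

15.7 ms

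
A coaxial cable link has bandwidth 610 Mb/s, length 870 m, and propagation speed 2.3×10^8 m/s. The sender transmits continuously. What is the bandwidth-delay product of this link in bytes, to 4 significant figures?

288.4 bytes

Propagation delay = 870 / 2.3e+08 = 3.78261e-06 s.
BDP = R × t_prop = 610000000 × 3.78261e-06 = 2307.39 bits.
In bytes: 2307.39/8 = 288.4 bytes.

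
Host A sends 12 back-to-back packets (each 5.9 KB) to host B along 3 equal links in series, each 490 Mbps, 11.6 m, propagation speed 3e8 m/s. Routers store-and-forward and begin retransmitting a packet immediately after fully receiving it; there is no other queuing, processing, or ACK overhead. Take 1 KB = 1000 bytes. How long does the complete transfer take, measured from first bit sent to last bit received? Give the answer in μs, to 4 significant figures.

Per-hop transmission t_tx = L/R = 47200/490000000 = 96.3265 μs.
Per-hop propagation t_prop = 11.6/300000000 = 0.0386667 μs.
Pipeline fill: first packet needs 3·t_tx to clear all hops; remaining 11 packets each add one t_tx.
Total = (3+12-1)·t_tx + 3·t_prop = 14·96.3265 + 3·0.0386667 = 1349 μs.

1349 μs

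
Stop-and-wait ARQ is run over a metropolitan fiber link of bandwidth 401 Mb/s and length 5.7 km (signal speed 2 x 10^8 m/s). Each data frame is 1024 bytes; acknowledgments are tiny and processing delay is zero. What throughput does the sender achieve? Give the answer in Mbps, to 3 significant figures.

106 Mbps

t_tx = L/R = 8192/401000000 = 2.04289e-05 s.
t_prop = 5700/200000000 = 2.85e-05 s; RTT = 5.7e-05 s.
Cycle = t_tx + RTT = 7.74289e-05 s.
Throughput = L / cycle = 8192 / 7.74289e-05 = 106 Mbps.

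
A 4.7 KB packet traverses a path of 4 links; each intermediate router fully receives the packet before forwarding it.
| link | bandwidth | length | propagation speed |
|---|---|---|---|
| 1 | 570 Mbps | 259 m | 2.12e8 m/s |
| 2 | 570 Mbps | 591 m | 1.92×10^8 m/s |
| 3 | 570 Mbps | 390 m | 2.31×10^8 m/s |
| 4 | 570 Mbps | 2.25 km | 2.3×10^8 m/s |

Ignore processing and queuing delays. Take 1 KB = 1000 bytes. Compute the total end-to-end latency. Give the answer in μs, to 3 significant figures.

280 μs

L = 37600 bits.
Transmission delay per hop = L/R = 37600/570000000 = 65.9649 μs; 4 hops → 263.86 μs.
Propagation delays (d/s per hop): 1.2217, 3.07813, 1.68831, 9.78261 μs; sum = 15.7707 μs.
End-to-end = 280 μs.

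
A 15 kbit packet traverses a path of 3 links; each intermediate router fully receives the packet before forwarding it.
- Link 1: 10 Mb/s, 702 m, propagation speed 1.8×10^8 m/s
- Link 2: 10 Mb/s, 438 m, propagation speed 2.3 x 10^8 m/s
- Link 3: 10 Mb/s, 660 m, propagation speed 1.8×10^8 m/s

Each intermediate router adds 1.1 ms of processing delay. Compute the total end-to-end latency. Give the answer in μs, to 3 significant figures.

6710 μs

L = 15000 bits.
Transmission delay per hop = L/R = 15000/10000000 = 1500 μs; 3 hops → 4500 μs.
Propagation delays (d/s per hop): 3.9, 1.90435, 3.66667 μs; sum = 9.47101 μs.
Processing at 2 router(s): 2 × 1.1 ms = 2200 μs.
End-to-end = 6710 μs.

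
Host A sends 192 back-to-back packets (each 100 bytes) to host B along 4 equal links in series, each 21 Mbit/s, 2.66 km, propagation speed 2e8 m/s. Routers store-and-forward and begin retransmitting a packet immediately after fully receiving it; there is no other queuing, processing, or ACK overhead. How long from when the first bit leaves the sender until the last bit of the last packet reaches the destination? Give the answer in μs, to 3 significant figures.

Per-hop transmission t_tx = L/R = 800/21000000 = 38.0952 μs.
Per-hop propagation t_prop = 2660/200000000 = 13.3 μs.
Pipeline fill: first packet needs 4·t_tx to clear all hops; remaining 191 packets each add one t_tx.
Total = (4+192-1)·t_tx + 4·t_prop = 195·38.0952 + 4·13.3 = 7480 μs.

7480 μs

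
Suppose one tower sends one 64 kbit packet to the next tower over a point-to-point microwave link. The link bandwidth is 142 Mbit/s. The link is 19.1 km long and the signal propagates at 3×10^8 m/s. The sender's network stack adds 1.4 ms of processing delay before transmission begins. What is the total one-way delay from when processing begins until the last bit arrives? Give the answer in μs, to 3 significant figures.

1910 μs

L = 64000 bits.
Transmission delay = L/R = 64000 / 142000000 = 450.704 μs.
Propagation delay = d/s = 19100 m / 300000000 m/s = 63.6667 μs.
Plus processing delay 1.4 ms = 1400 μs.
Total = 1910 μs.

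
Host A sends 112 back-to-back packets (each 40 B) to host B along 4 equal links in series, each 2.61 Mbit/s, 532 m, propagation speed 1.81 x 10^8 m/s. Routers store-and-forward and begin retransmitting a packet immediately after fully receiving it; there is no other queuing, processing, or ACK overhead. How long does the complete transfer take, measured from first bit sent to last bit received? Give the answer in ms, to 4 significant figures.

14.11 ms

Per-hop transmission t_tx = L/R = 320/2610000 = 0.122605 ms.
Per-hop propagation t_prop = 532/181000000 = 0.00293923 ms.
Pipeline fill: first packet needs 4·t_tx to clear all hops; remaining 111 packets each add one t_tx.
Total = (4+112-1)·t_tx + 4·t_prop = 115·0.122605 + 4·0.00293923 = 14.11 ms.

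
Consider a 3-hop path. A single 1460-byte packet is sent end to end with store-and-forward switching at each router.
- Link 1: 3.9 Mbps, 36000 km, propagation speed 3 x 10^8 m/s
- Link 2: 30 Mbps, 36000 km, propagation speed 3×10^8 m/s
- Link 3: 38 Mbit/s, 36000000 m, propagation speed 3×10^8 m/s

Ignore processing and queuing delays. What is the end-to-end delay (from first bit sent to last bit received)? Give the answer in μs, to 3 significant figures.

L = 1460 × 8 = 11680 bits.
Transmission delays (L/R per hop): 2994.87, 389.333, 307.368 μs; sum = 3691.57 μs.
Propagation delays (d/s per hop): 120000, 120000, 120000 μs; sum = 360000 μs.
End-to-end = 364000 μs.

364000 μs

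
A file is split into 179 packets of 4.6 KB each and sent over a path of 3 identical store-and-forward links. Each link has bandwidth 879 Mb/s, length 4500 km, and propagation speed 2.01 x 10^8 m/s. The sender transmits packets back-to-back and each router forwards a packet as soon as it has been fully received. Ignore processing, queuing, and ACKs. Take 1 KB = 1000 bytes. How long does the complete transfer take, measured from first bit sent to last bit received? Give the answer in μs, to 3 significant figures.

74700 μs

Per-hop transmission t_tx = L/R = 36800/879000000 = 41.8658 μs.
Per-hop propagation t_prop = 4500000/2.01e+08 = 22388.1 μs.
Pipeline fill: first packet needs 3·t_tx to clear all hops; remaining 178 packets each add one t_tx.
Total = (3+179-1)·t_tx + 3·t_prop = 181·41.8658 + 3·22388.1 = 74700 μs.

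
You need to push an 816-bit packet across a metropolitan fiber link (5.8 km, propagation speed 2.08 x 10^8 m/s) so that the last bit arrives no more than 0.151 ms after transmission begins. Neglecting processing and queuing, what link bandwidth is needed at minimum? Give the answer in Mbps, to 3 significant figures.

Propagation delay = 5800 / 208000000 = 0.0278846 ms.
Transmission budget = 0.151 − 0.0278846 = 0.123115 ms.
R ≥ L / t_tx = 816 bits / 0.000123115 s = 6.63 Mbps.

6.63 Mbps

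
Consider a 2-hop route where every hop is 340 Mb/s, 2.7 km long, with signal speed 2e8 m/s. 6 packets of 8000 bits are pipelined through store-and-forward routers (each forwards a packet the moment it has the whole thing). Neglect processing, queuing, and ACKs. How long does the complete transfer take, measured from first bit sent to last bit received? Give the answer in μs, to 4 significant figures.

Per-hop transmission t_tx = L/R = 8000/340000000 = 23.5294 μs.
Per-hop propagation t_prop = 2700/200000000 = 13.5 μs.
Pipeline fill: first packet needs 2·t_tx to clear all hops; remaining 5 packets each add one t_tx.
Total = (2+6-1)·t_tx + 2·t_prop = 7·23.5294 + 2·13.5 = 191.7 μs.

191.7 μs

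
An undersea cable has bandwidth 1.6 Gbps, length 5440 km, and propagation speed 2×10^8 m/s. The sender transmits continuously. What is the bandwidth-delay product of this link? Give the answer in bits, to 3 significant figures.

43500000 bits

Propagation delay = 5440000 / 200000000 = 0.0272 s.
BDP = R × t_prop = 1600000000 × 0.0272 = 43520000 bits.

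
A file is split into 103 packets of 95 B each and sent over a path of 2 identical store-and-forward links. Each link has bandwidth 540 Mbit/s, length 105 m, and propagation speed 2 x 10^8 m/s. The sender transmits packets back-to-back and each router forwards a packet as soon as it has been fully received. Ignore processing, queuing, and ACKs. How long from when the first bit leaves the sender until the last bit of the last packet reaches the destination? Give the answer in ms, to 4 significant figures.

Per-hop transmission t_tx = L/R = 760/540000000 = 0.00140741 ms.
Per-hop propagation t_prop = 105/200000000 = 0.000525 ms.
Pipeline fill: first packet needs 2·t_tx to clear all hops; remaining 102 packets each add one t_tx.
Total = (2+103-1)·t_tx + 2·t_prop = 104·0.00140741 + 2·0.000525 = 0.1474 ms.

0.1474 ms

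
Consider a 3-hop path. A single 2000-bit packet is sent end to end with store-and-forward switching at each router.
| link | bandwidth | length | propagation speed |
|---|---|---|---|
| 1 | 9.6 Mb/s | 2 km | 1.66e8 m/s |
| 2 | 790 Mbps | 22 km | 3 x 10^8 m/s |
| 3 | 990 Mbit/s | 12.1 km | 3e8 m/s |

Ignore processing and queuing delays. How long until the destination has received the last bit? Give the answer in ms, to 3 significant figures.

Transmission delays (L/R per hop): 0.208333, 0.00253165, 0.0020202 ms; sum = 0.212885 ms.
Propagation delays (d/s per hop): 0.0120482, 0.0733333, 0.0403333 ms; sum = 0.125715 ms.
End-to-end = 0.339 ms.

0.339 ms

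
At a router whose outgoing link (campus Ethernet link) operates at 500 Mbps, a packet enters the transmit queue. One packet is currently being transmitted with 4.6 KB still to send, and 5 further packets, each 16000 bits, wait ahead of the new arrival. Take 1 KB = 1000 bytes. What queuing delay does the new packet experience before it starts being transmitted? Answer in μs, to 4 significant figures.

233.6 μs

Each queued packet: L/R = 16000/500000000 = 32 μs.
5 queued → 160 μs.
Plus remaining 36800 bits of current packet: 73.6 μs.
Queuing delay = 233.6 μs.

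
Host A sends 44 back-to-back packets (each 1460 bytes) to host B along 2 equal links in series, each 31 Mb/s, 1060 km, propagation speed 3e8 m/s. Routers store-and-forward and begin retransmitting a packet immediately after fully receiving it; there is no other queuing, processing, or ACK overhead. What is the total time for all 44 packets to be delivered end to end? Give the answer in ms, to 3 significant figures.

Per-hop transmission t_tx = L/R = 11680/31000000 = 0.376774 ms.
Per-hop propagation t_prop = 1060000/300000000 = 3.53333 ms.
Pipeline fill: first packet needs 2·t_tx to clear all hops; remaining 43 packets each add one t_tx.
Total = (2+44-1)·t_tx + 2·t_prop = 45·0.376774 + 2·3.53333 = 24.0 ms.

24.0 ms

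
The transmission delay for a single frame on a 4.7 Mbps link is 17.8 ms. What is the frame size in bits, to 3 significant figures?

L = R × t_tx = 4700000 b/s × 0.0178 s = 83660 bits.

83700 bits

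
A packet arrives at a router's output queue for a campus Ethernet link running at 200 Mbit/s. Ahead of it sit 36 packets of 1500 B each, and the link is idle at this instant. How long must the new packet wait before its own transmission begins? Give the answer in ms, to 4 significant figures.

Each queued packet: L/R = 12000/200000000 = 0.06 ms.
36 queued → 2.16 ms.
Queuing delay = 2.160 ms.

2.160 ms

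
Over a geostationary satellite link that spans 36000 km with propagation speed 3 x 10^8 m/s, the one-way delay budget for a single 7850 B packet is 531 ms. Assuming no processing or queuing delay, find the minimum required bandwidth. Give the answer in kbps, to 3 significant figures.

L = 62800 bits.
Propagation delay = 36000000 / 300000000 = 120 ms.
Transmission budget = 531 − 120 = 411 ms.
R ≥ L / t_tx = 62800 bits / 0.411 s = 153 kbps.

153 kbps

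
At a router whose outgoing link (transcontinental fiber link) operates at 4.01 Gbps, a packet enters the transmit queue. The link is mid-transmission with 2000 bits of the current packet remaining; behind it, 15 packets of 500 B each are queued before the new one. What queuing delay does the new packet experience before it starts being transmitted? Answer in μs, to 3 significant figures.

15.5 μs

Each queued packet: L/R = 4000/4010000000 = 0.997506 μs.
15 queued → 14.9626 μs.
Plus remaining 2000 bits of current packet: 0.498753 μs.
Queuing delay = 15.5 μs.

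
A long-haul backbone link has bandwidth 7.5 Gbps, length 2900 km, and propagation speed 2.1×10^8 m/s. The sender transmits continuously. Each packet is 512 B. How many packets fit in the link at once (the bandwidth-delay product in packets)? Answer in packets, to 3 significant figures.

Propagation delay = 2900000 / 210000000 = 0.0138095 s.
BDP = R × t_prop = 7500000000 × 0.0138095 = 103571000 bits.
In packets of 4096 bits: 25300 packets.

25300 packets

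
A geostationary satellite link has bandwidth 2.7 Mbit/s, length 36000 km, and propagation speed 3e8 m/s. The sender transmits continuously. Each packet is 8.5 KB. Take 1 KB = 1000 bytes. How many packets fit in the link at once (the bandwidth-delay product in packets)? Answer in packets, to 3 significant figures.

4.76 packets

Propagation delay = 36000000 / 300000000 = 0.12 s.
BDP = R × t_prop = 2700000 × 0.12 = 324000 bits.
In packets of 68000 bits: 4.76 packets.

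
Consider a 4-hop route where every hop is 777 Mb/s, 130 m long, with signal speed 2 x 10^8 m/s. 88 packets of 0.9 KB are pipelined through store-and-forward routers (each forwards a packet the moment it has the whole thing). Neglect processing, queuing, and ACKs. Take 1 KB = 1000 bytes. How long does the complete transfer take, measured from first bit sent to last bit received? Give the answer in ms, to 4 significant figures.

Per-hop transmission t_tx = L/R = 7200/777000000 = 0.00926641 ms.
Per-hop propagation t_prop = 130/200000000 = 0.00065 ms.
Pipeline fill: first packet needs 4·t_tx to clear all hops; remaining 87 packets each add one t_tx.
Total = (4+88-1)·t_tx + 4·t_prop = 91·0.00926641 + 4·0.00065 = 0.8458 ms.

0.8458 ms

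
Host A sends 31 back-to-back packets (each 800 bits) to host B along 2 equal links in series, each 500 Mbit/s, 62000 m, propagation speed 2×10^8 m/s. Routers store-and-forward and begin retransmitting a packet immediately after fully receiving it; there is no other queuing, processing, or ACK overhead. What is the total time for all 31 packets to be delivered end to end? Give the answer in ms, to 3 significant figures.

0.671 ms

Per-hop transmission t_tx = L/R = 800/500000000 = 0.0016 ms.
Per-hop propagation t_prop = 62000/200000000 = 0.31 ms.
Pipeline fill: first packet needs 2·t_tx to clear all hops; remaining 30 packets each add one t_tx.
Total = (2+31-1)·t_tx + 2·t_prop = 32·0.0016 + 2·0.31 = 0.671 ms.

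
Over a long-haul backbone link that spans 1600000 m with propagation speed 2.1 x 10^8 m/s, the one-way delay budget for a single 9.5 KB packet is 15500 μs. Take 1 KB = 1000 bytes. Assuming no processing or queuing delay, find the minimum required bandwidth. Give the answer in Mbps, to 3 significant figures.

L = 76000 bits.
Propagation delay = 1600000 / 210000000 = 7619.05 μs.
Transmission budget = 15500 − 7619.05 = 7880.95 μs.
R ≥ L / t_tx = 76000 bits / 0.00788095 s = 9.64 Mbps.

9.64 Mbps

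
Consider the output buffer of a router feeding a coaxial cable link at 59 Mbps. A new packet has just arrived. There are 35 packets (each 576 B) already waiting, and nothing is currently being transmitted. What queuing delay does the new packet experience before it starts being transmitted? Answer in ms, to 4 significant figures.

Each queued packet: L/R = 4608/59000000 = 0.0781017 ms.
35 queued → 2.73356 ms.
Queuing delay = 2.734 ms.

2.734 ms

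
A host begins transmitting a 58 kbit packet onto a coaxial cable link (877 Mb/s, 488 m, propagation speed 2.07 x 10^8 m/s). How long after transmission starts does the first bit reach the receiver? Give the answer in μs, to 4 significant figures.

2.357 μs

First bit experiences only propagation delay: d/s = 488/2.07e+08 = 2.357 μs.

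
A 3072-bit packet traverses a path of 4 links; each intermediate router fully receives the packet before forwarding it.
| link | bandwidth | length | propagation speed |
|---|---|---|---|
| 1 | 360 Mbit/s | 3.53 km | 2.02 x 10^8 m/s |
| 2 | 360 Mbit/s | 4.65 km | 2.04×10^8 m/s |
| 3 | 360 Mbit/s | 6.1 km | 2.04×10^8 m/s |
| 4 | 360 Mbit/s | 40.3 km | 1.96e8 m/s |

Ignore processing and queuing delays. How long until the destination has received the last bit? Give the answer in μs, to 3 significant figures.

310 μs

Transmission delay per hop = L/R = 3072/360000000 = 8.53333 μs; 4 hops → 34.1333 μs.
Propagation delays (d/s per hop): 17.4752, 22.7941, 29.902, 205.612 μs; sum = 275.784 μs.
End-to-end = 310 μs.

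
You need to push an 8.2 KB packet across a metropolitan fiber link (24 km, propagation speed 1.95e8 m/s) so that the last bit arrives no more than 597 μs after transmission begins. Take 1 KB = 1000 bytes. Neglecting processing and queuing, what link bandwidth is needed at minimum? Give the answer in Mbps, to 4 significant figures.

138.4 Mbps

L = 65600 bits.
Propagation delay = 24000 / 195000000 = 123.077 μs.
Transmission budget = 597 − 123.077 = 473.923 μs.
R ≥ L / t_tx = 65600 bits / 0.000473923 s = 138.4 Mbps.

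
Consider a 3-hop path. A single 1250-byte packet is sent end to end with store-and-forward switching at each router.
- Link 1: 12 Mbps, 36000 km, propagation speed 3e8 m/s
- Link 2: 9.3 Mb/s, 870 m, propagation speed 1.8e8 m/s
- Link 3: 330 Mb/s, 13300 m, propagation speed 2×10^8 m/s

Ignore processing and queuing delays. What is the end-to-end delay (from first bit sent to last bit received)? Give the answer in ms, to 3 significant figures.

122 ms

L = 1250 × 8 = 10000 bits.
Transmission delays (L/R per hop): 0.833333, 1.07527, 0.030303 ms; sum = 1.93891 ms.
Propagation delays (d/s per hop): 120, 0.00483333, 0.0665 ms; sum = 120.071 ms.
End-to-end = 122 ms.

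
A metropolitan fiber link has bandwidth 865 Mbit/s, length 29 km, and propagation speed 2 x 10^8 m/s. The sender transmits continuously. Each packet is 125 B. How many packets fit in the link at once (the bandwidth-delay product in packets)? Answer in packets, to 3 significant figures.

Propagation delay = 29000 / 200000000 = 0.000145 s.
BDP = R × t_prop = 865000000 × 0.000145 = 125425 bits.
In packets of 1000 bits: 125 packets.

125 packets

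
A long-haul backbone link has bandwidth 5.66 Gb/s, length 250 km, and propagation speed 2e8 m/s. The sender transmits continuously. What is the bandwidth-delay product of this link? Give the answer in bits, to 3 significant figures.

Propagation delay = 250000 / 200000000 = 0.00125 s.
BDP = R × t_prop = 5660000000 × 0.00125 = 7075000 bits.

7080000 bits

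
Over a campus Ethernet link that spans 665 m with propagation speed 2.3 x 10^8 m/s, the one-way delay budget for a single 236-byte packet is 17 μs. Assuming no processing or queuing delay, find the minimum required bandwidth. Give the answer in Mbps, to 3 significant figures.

L = 1888 bits.
Propagation delay = 665 / 2.3e+08 = 2.8913 μs.
Transmission budget = 17 − 2.8913 = 14.1087 μs.
R ≥ L / t_tx = 1888 bits / 1.41087e-05 s = 134 Mbps.

134 Mbps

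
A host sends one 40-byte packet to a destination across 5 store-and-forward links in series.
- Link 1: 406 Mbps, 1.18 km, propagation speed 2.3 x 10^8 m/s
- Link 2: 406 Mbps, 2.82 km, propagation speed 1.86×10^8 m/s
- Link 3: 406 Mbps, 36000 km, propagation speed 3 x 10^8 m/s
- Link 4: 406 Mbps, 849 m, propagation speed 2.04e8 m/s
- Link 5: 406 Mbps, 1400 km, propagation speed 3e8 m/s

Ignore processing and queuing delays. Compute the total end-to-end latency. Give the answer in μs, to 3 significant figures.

L = 40 × 8 = 320 bits.
Transmission delay per hop = L/R = 320/406000000 = 0.788177 μs; 5 hops → 3.94089 μs.
Propagation delays (d/s per hop): 5.13043, 15.1613, 120000, 4.16176, 4666.67 μs; sum = 124691 μs.
End-to-end = 125000 μs.

125000 μs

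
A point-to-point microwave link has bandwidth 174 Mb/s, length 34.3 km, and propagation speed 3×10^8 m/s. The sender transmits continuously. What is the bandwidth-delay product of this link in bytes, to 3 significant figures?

Propagation delay = 34300 / 300000000 = 0.000114333 s.
BDP = R × t_prop = 174000000 × 0.000114333 = 19894 bits.
In bytes: 19894/8 = 2490 bytes.

2490 bytes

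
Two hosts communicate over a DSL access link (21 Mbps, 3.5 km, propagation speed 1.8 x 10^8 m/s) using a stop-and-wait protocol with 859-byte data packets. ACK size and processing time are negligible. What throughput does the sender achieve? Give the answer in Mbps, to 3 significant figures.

18.8 Mbps

t_tx = L/R = 6872/21000000 = 0.000327238 s.
t_prop = 3500/180000000 = 1.94444e-05 s; RTT = 3.88889e-05 s.
Cycle = t_tx + RTT = 0.000366127 s.
Throughput = L / cycle = 6872 / 0.000366127 = 18.8 Mbps.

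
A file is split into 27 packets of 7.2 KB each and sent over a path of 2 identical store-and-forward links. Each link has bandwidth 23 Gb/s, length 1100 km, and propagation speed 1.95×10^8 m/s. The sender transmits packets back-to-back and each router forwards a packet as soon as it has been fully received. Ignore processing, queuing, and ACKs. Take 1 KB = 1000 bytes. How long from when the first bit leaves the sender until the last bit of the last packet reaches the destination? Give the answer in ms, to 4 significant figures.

Per-hop transmission t_tx = L/R = 57600/23000000000 = 0.00250435 ms.
Per-hop propagation t_prop = 1100000/195000000 = 5.64103 ms.
Pipeline fill: first packet needs 2·t_tx to clear all hops; remaining 26 packets each add one t_tx.
Total = (2+27-1)·t_tx + 2·t_prop = 28·0.00250435 + 2·5.64103 = 11.35 ms.

11.35 ms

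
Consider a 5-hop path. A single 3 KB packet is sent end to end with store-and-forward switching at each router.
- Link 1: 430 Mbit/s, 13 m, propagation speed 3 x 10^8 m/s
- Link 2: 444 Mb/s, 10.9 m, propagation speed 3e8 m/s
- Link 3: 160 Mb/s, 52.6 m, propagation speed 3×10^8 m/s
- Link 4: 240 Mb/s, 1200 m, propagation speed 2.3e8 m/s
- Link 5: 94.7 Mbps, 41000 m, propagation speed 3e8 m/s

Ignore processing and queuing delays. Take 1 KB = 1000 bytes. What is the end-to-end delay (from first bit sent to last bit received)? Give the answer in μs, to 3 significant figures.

L = 24000 bits.
Transmission delays (L/R per hop): 55.814, 54.0541, 150, 100, 253.432 μs; sum = 613.3 μs.
Propagation delays (d/s per hop): 0.0433333, 0.0363333, 0.175333, 5.21739, 136.667 μs; sum = 142.139 μs.
End-to-end = 755 μs.

755 μs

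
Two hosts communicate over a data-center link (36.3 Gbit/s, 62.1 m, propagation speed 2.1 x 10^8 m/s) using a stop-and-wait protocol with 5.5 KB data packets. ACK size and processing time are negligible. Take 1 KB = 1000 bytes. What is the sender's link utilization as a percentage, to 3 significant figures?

t_tx = L/R = 44000/36300000000 = 1.21212e-06 s.
t_prop = 62.1/210000000 = 2.95714e-07 s; RTT = 5.91429e-07 s.
Cycle = t_tx + RTT = 1.80355e-06 s.
Utilization = t_tx / cycle = 1.21212e-06/1.80355e-06 = 67.2 %.

67.2 %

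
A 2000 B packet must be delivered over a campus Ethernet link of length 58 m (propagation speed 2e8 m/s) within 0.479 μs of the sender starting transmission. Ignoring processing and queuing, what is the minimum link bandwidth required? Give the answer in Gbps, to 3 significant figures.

L = 16000 bits.
Propagation delay = 58 / 200000000 = 0.29 μs.
Transmission budget = 0.479 − 0.29 = 0.189 μs.
R ≥ L / t_tx = 16000 bits / 1.89e-07 s = 84.7 Gbps.

84.7 Gbps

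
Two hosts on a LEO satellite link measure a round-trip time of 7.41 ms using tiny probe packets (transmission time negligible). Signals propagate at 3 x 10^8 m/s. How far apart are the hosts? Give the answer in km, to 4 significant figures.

One-way propagation = RTT/2 = 3.705 ms.
d = s × t = 300000000 × 0.003705 = 1112 km.

1112 km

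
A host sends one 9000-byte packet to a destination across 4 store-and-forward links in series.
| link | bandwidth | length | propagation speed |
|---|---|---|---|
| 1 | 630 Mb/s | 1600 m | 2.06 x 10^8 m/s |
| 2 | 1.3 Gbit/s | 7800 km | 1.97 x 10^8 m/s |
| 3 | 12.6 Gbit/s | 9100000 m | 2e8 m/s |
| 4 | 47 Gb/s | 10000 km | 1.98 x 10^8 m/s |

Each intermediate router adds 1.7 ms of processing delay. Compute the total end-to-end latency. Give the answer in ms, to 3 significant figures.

L = 9000 × 8 = 72000 bits.
Transmission delays (L/R per hop): 0.114286, 0.0553846, 0.00571429, 0.00153191 ms; sum = 0.176917 ms.
Propagation delays (d/s per hop): 0.00776699, 39.5939, 45.5, 50.5051 ms; sum = 135.607 ms.
Processing at 3 router(s): 3 × 1.7 ms = 5.1 ms.
End-to-end = 141 ms.

141 ms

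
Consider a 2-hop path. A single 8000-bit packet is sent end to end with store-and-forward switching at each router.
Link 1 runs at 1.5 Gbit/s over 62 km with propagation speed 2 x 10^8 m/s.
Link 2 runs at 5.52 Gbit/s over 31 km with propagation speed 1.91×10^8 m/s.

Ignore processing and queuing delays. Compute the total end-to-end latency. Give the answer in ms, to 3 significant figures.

0.479 ms

Transmission delays (L/R per hop): 0.00533333, 0.00144928 ms; sum = 0.00678261 ms.
Propagation delays (d/s per hop): 0.31, 0.162304 ms; sum = 0.472304 ms.
End-to-end = 0.479 ms.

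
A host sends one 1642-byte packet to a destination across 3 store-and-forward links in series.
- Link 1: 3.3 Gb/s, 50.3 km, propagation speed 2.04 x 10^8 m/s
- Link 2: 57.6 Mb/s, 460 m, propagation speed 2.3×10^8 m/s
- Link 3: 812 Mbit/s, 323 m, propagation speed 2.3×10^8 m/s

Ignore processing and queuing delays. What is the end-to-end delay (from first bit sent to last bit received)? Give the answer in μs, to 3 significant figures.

498 μs

L = 1642 × 8 = 13136 bits.
Transmission delays (L/R per hop): 3.98061, 228.056, 16.1773 μs; sum = 248.214 μs.
Propagation delays (d/s per hop): 246.569, 2, 1.40435 μs; sum = 249.973 μs.
End-to-end = 498 μs.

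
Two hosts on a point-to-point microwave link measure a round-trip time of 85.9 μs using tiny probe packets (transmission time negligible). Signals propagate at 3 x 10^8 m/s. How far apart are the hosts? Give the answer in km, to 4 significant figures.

12.89 km

One-way propagation = RTT/2 = 42.95 μs.
d = s × t = 300000000 × 4.295e-05 = 12.89 km.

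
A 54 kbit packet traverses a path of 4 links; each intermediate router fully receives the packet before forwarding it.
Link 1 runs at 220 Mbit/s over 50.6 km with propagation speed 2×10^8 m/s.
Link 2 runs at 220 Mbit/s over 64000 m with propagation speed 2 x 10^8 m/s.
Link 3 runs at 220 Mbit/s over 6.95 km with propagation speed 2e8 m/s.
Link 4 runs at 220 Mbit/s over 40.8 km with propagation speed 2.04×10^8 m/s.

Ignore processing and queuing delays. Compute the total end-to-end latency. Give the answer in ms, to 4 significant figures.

1.790 ms

L = 54000 bits.
Transmission delay per hop = L/R = 54000/220000000 = 0.245455 ms; 4 hops → 0.981818 ms.
Propagation delays (d/s per hop): 0.253, 0.32, 0.03475, 0.2 ms; sum = 0.80775 ms.
End-to-end = 1.790 ms.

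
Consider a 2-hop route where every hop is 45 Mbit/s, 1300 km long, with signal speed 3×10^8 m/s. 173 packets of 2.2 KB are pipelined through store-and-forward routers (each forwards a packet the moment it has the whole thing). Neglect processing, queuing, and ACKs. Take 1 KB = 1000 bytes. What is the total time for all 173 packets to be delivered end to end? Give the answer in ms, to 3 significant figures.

Per-hop transmission t_tx = L/R = 17600/45000000 = 0.391111 ms.
Per-hop propagation t_prop = 1300000/300000000 = 4.33333 ms.
Pipeline fill: first packet needs 2·t_tx to clear all hops; remaining 172 packets each add one t_tx.
Total = (2+173-1)·t_tx + 2·t_prop = 174·0.391111 + 2·4.33333 = 76.7 ms.

76.7 ms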